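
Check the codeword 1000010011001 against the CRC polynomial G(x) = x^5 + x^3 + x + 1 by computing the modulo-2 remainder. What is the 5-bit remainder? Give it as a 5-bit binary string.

00100

Modulo-2 division of 1000010011001 by 101011:
  pos 0: 100001 XOR 101011 = 001010
  pos 2: 101000 XOR 101011 = 000011
  pos 6: 111100 XOR 101011 = 010111
  pos 7: 101111 XOR 101011 = 000100
Remainder = 00100 (nonzero — an error is detected).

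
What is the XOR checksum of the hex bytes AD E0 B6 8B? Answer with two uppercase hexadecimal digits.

70

XOR the bytes together:
  start with 0xAD
  0xAD ⊕ 0xE0 = 0x4D
  0x4D ⊕ 0xB6 = 0xFB
  0xFB ⊕ 0x8B = 0x70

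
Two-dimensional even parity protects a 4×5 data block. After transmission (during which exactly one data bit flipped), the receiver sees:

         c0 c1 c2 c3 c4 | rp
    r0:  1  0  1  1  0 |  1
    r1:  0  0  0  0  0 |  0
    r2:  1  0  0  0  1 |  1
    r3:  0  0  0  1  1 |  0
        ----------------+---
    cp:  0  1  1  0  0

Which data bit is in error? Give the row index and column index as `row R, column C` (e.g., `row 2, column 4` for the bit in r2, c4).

Recompute each row's even parity and compare to rp:
  r0: data parity 1, sent rp 1 → ok
  r1: data parity 0, sent rp 0 → ok
  r2: data parity 0, sent rp 1 → mismatch
  r3: data parity 0, sent rp 0 → ok
Recompute each column's even parity and compare to cp:
  c0: data parity 0, sent cp 0 → ok
  c1: data parity 0, sent cp 1 → mismatch
  c2: data parity 1, sent cp 1 → ok
  c3: data parity 0, sent cp 0 → ok
  c4: data parity 0, sent cp 0 → ok
Exactly one row (r2) and one column (c1) fail → the flipped bit is at their intersection.

row 2, column 1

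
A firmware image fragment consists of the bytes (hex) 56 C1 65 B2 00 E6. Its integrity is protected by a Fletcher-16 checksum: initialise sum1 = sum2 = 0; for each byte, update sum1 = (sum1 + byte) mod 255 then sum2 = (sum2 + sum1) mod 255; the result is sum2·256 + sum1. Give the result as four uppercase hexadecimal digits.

6317

Running sums (mod 255):
  after byte 0 (56): sum1=86, sum2=86
  after byte 1 (C1): sum1=24, sum2=110
  after byte 2 (65): sum1=125, sum2=235
  after byte 3 (B2): sum1=48, sum2=28
  after byte 4 (00): sum1=48, sum2=76
  after byte 5 (E6): sum1=23, sum2=99
Checksum = sum2·256 + sum1 = 99·256 + 23 = 25367 = 0x6317.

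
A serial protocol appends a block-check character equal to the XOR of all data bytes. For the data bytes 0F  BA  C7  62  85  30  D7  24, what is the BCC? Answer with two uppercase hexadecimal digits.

56

XOR the bytes together:
  start with 0x0F
  0x0F ⊕ 0xBA = 0xB5
  0xB5 ⊕ 0xC7 = 0x72
  0x72 ⊕ 0x62 = 0x10
  0x10 ⊕ 0x85 = 0x95
  0x95 ⊕ 0x30 = 0xA5
  0xA5 ⊕ 0xD7 = 0x72
  0x72 ⊕ 0x24 = 0x56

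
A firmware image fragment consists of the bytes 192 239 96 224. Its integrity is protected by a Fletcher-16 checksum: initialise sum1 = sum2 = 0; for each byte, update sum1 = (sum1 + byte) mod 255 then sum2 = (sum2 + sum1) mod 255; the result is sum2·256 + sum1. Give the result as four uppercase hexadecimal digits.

Running sums (mod 255):
  after byte 0 (192): sum1=192, sum2=192
  after byte 1 (239): sum1=176, sum2=113
  after byte 2 (96): sum1=17, sum2=130
  after byte 3 (224): sum1=241, sum2=116
Checksum = sum2·256 + sum1 = 116·256 + 241 = 29937 = 0x74F1.

74F1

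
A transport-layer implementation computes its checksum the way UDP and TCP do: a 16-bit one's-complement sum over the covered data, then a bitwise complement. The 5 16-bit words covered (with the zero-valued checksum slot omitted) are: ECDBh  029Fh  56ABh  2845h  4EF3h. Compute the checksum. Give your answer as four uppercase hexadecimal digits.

42A1

One's-complement addition (fold any carry out of bit 15 back into bit 0):
  0xECDB + 0x029F = 0x0EF7A
  0xEF7A + 0x56AB = 0x14625 → wrap carry → 0x4626
  0x4626 + 0x2845 = 0x06E6B
  0x6E6B + 0x4EF3 = 0x0BD5E
One's-complement sum = 0xBD5E.
Checksum = ~0xBD5E & 0xFFFF = 0x42A1.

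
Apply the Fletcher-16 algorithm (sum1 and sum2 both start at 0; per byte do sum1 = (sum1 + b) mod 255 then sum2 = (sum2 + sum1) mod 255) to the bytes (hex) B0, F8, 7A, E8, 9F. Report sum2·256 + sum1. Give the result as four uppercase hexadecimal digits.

38AC

Running sums (mod 255):
  after byte 0 (B0): sum1=176, sum2=176
  after byte 1 (F8): sum1=169, sum2=90
  after byte 2 (7A): sum1=36, sum2=126
  after byte 3 (E8): sum1=13, sum2=139
  after byte 4 (9F): sum1=172, sum2=56
Checksum = sum2·256 + sum1 = 56·256 + 172 = 14508 = 0x38AC.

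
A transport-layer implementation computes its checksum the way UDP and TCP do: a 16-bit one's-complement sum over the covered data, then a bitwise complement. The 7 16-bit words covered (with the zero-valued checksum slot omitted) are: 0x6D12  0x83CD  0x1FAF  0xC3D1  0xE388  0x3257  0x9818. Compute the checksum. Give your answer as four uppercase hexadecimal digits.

One's-complement addition (fold any carry out of bit 15 back into bit 0):
  0x6D12 + 0x83CD = 0x0F0DF
  0xF0DF + 0x1FAF = 0x1108E → wrap carry → 0x108F
  0x108F + 0xC3D1 = 0x0D460
  0xD460 + 0xE388 = 0x1B7E8 → wrap carry → 0xB7E9
  0xB7E9 + 0x3257 = 0x0EA40
  0xEA40 + 0x9818 = 0x18258 → wrap carry → 0x8259
One's-complement sum = 0x8259.
Checksum = ~0x8259 & 0xFFFF = 0x7DA6.

7DA6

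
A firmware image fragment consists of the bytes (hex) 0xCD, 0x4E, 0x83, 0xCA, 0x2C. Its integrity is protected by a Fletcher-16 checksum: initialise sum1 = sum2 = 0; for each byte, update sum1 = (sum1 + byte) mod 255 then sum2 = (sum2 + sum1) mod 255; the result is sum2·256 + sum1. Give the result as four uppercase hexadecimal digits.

8A96

Running sums (mod 255):
  after byte 0 (0xCD): sum1=205, sum2=205
  after byte 1 (0x4E): sum1=28, sum2=233
  after byte 2 (0x83): sum1=159, sum2=137
  after byte 3 (0xCA): sum1=106, sum2=243
  after byte 4 (0x2C): sum1=150, sum2=138
Checksum = sum2·256 + sum1 = 138·256 + 150 = 35478 = 0x8A96.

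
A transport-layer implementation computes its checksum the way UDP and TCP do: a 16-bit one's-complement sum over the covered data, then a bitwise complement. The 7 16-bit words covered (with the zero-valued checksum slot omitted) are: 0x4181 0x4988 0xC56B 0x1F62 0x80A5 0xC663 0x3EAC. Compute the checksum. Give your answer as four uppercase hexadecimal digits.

0A73

One's-complement addition (fold any carry out of bit 15 back into bit 0):
  0x4181 + 0x4988 = 0x08B09
  0x8B09 + 0xC56B = 0x15074 → wrap carry → 0x5075
  0x5075 + 0x1F62 = 0x06FD7
  0x6FD7 + 0x80A5 = 0x0F07C
  0xF07C + 0xC663 = 0x1B6DF → wrap carry → 0xB6E0
  0xB6E0 + 0x3EAC = 0x0F58C
One's-complement sum = 0xF58C.
Checksum = ~0xF58C & 0xFFFF = 0x0A73.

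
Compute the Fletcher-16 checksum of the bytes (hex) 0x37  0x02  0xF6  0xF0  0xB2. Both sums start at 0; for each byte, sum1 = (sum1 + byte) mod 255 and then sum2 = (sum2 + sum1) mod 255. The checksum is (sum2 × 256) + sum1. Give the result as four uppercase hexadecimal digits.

Running sums (mod 255):
  after byte 0 (0x37): sum1=55, sum2=55
  after byte 1 (0x02): sum1=57, sum2=112
  after byte 2 (0xF6): sum1=48, sum2=160
  after byte 3 (0xF0): sum1=33, sum2=193
  after byte 4 (0xB2): sum1=211, sum2=149
Checksum = sum2·256 + sum1 = 149·256 + 211 = 38355 = 0x95D3.

95D3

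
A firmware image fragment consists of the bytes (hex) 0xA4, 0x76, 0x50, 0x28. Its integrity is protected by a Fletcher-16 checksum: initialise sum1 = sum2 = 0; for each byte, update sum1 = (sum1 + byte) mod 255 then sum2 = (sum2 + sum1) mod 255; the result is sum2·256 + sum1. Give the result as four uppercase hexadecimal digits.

BE93

Running sums (mod 255):
  after byte 0 (0xA4): sum1=164, sum2=164
  after byte 1 (0x76): sum1=27, sum2=191
  after byte 2 (0x50): sum1=107, sum2=43
  after byte 3 (0x28): sum1=147, sum2=190
Checksum = sum2·256 + sum1 = 190·256 + 147 = 48787 = 0xBE93.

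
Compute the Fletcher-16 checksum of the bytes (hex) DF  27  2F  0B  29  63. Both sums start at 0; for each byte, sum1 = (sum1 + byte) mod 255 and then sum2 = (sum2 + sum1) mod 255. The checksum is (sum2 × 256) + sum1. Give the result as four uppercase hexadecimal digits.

96CD

Running sums (mod 255):
  after byte 0 (DF): sum1=223, sum2=223
  after byte 1 (27): sum1=7, sum2=230
  after byte 2 (2F): sum1=54, sum2=29
  after byte 3 (0B): sum1=65, sum2=94
  after byte 4 (29): sum1=106, sum2=200
  after byte 5 (63): sum1=205, sum2=150
Checksum = sum2·256 + sum1 = 150·256 + 205 = 38605 = 0x96CD.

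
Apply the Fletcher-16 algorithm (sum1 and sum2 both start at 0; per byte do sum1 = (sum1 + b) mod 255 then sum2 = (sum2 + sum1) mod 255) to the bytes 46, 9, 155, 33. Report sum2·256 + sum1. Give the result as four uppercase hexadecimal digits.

2CF3

Running sums (mod 255):
  after byte 0 (46): sum1=46, sum2=46
  after byte 1 (9): sum1=55, sum2=101
  after byte 2 (155): sum1=210, sum2=56
  after byte 3 (33): sum1=243, sum2=44
Checksum = sum2·256 + sum1 = 44·256 + 243 = 11507 = 0x2CF3.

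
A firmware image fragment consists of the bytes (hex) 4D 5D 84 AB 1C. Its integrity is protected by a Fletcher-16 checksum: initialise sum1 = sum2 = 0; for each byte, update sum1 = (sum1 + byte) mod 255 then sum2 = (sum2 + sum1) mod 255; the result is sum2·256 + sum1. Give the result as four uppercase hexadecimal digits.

F8F6

Running sums (mod 255):
  after byte 0 (4D): sum1=77, sum2=77
  after byte 1 (5D): sum1=170, sum2=247
  after byte 2 (84): sum1=47, sum2=39
  after byte 3 (AB): sum1=218, sum2=2
  after byte 4 (1C): sum1=246, sum2=248
Checksum = sum2·256 + sum1 = 248·256 + 246 = 63734 = 0xF8F6.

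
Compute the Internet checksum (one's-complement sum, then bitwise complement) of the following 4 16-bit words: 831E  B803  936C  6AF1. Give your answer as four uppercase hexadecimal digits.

One's-complement addition (fold any carry out of bit 15 back into bit 0):
  0x831E + 0xB803 = 0x13B21 → wrap carry → 0x3B22
  0x3B22 + 0x936C = 0x0CE8E
  0xCE8E + 0x6AF1 = 0x1397F → wrap carry → 0x3980
One's-complement sum = 0x3980.
Checksum = ~0x3980 & 0xFFFF = 0xC67F.

C67F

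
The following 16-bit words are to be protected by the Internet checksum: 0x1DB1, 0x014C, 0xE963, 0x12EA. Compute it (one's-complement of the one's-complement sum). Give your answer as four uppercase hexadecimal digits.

One's-complement addition (fold any carry out of bit 15 back into bit 0):
  0x1DB1 + 0x014C = 0x01EFD
  0x1EFD + 0xE963 = 0x10860 → wrap carry → 0x0861
  0x0861 + 0x12EA = 0x01B4B
One's-complement sum = 0x1B4B.
Checksum = ~0x1B4B & 0xFFFF = 0xE4B4.

E4B4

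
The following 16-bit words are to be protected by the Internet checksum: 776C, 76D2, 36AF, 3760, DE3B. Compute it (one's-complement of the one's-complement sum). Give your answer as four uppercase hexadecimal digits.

C575

One's-complement addition (fold any carry out of bit 15 back into bit 0):
  0x776C + 0x76D2 = 0x0EE3E
  0xEE3E + 0x36AF = 0x124ED → wrap carry → 0x24EE
  0x24EE + 0x3760 = 0x05C4E
  0x5C4E + 0xDE3B = 0x13A89 → wrap carry → 0x3A8A
One's-complement sum = 0x3A8A.
Checksum = ~0x3A8A & 0xFFFF = 0xC575.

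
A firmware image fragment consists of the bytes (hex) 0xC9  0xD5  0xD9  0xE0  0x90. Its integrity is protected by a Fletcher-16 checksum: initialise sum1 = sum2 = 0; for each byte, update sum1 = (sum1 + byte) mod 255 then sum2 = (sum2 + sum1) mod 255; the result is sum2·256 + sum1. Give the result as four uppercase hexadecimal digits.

28EA

Running sums (mod 255):
  after byte 0 (0xC9): sum1=201, sum2=201
  after byte 1 (0xD5): sum1=159, sum2=105
  after byte 2 (0xD9): sum1=121, sum2=226
  after byte 3 (0xE0): sum1=90, sum2=61
  after byte 4 (0x90): sum1=234, sum2=40
Checksum = sum2·256 + sum1 = 40·256 + 234 = 10474 = 0x28EA.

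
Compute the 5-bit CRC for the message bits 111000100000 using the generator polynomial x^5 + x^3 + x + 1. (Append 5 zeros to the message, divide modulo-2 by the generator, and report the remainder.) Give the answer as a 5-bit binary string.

00101

Append 5 zeros: 11100010000000000. Divide by 101011 (XOR where the leading bit is 1):
  pos 0: 111000 XOR 101011 = 010011
  pos 1: 100111 XOR 101011 = 001100
  pos 3: 110000 XOR 101011 = 011011
  pos 4: 110110 XOR 101011 = 011101
  pos 5: 111010 XOR 101011 = 010001
  pos 6: 100010 XOR 101011 = 001001
  pos 8: 100100 XOR 101011 = 001111
  pos 10: 111100 XOR 101011 = 010111
  pos 11: 101110 XOR 101011 = 000101
Remainder (last 5 bits) = 00101. This is the CRC / FCS.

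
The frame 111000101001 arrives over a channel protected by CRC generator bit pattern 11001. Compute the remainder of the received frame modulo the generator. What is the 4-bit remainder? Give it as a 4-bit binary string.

Modulo-2 division of 111000101001 by 11001:
  pos 0: 11100 XOR 11001 = 00101
  pos 2: 10101 XOR 11001 = 01100
  pos 3: 11000 XOR 11001 = 00001
  pos 7: 11001 XOR 11001 = 00000
Remainder = 0000 (zero — the frame passes the CRC check).

0000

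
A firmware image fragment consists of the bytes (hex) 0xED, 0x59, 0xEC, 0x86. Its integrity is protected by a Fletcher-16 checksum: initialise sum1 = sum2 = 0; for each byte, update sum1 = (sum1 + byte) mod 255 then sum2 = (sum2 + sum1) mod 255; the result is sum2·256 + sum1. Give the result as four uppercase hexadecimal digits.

Running sums (mod 255):
  after byte 0 (0xED): sum1=237, sum2=237
  after byte 1 (0x59): sum1=71, sum2=53
  after byte 2 (0xEC): sum1=52, sum2=105
  after byte 3 (0x86): sum1=186, sum2=36
Checksum = sum2·256 + sum1 = 36·256 + 186 = 9402 = 0x24BA.

24BA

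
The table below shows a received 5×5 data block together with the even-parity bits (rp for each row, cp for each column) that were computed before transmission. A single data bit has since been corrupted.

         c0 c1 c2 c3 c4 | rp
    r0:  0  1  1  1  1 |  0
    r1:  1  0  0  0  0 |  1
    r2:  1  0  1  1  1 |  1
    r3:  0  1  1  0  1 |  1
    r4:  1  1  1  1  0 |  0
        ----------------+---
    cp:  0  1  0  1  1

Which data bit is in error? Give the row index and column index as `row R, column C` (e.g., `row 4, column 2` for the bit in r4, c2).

Recompute each row's even parity and compare to rp:
  r0: data parity 0, sent rp 0 → ok
  r1: data parity 1, sent rp 1 → ok
  r2: data parity 0, sent rp 1 → mismatch
  r3: data parity 1, sent rp 1 → ok
  r4: data parity 0, sent rp 0 → ok
Recompute each column's even parity and compare to cp:
  c0: data parity 1, sent cp 0 → mismatch
  c1: data parity 1, sent cp 1 → ok
  c2: data parity 0, sent cp 0 → ok
  c3: data parity 1, sent cp 1 → ok
  c4: data parity 1, sent cp 1 → ok
Exactly one row (r2) and one column (c0) fail → the flipped bit is at their intersection.

row 2, column 0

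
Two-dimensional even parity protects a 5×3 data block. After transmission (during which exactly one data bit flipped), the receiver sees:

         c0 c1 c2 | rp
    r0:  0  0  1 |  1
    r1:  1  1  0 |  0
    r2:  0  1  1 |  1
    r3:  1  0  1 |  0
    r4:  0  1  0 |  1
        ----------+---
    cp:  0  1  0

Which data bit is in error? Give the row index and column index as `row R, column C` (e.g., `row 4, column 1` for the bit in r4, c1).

Recompute each row's even parity and compare to rp:
  r0: data parity 1, sent rp 1 → ok
  r1: data parity 0, sent rp 0 → ok
  r2: data parity 0, sent rp 1 → mismatch
  r3: data parity 0, sent rp 0 → ok
  r4: data parity 1, sent rp 1 → ok
Recompute each column's even parity and compare to cp:
  c0: data parity 0, sent cp 0 → ok
  c1: data parity 1, sent cp 1 → ok
  c2: data parity 1, sent cp 0 → mismatch
Exactly one row (r2) and one column (c2) fail → the flipped bit is at their intersection.

row 2, column 2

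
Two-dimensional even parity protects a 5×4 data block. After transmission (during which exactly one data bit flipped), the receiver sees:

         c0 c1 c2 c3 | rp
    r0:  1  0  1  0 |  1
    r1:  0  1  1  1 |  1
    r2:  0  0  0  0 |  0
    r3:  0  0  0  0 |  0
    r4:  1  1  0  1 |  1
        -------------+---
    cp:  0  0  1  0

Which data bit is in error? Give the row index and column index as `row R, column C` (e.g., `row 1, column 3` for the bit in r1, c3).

row 0, column 2

Recompute each row's even parity and compare to rp:
  r0: data parity 0, sent rp 1 → mismatch
  r1: data parity 1, sent rp 1 → ok
  r2: data parity 0, sent rp 0 → ok
  r3: data parity 0, sent rp 0 → ok
  r4: data parity 1, sent rp 1 → ok
Recompute each column's even parity and compare to cp:
  c0: data parity 0, sent cp 0 → ok
  c1: data parity 0, sent cp 0 → ok
  c2: data parity 0, sent cp 1 → mismatch
  c3: data parity 0, sent cp 0 → ok
Exactly one row (r0) and one column (c2) fail → the flipped bit is at their intersection.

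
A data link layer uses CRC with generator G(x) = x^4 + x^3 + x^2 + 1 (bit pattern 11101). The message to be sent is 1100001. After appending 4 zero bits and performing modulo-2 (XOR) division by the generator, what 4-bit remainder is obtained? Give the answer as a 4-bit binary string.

0001

Append 4 zeros: 11000010000. Divide by 11101 (XOR where the leading bit is 1):
  pos 0: 11000 XOR 11101 = 00101
  pos 2: 10101 XOR 11101 = 01000
  pos 3: 10000 XOR 11101 = 01101
  pos 4: 11010 XOR 11101 = 00111
  pos 6: 11100 XOR 11101 = 00001
Remainder (last 4 bits) = 0001. This is the CRC / FCS.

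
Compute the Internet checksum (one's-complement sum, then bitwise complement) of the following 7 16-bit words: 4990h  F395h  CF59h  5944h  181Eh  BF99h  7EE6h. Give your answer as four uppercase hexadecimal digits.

439D

One's-complement addition (fold any carry out of bit 15 back into bit 0):
  0x4990 + 0xF395 = 0x13D25 → wrap carry → 0x3D26
  0x3D26 + 0xCF59 = 0x10C7F → wrap carry → 0x0C80
  0x0C80 + 0x5944 = 0x065C4
  0x65C4 + 0x181E = 0x07DE2
  0x7DE2 + 0xBF99 = 0x13D7B → wrap carry → 0x3D7C
  0x3D7C + 0x7EE6 = 0x0BC62
One's-complement sum = 0xBC62.
Checksum = ~0xBC62 & 0xFFFF = 0x439D.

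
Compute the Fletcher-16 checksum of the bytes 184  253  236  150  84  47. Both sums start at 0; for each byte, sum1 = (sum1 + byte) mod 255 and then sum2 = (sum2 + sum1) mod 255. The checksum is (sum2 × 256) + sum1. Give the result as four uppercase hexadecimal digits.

Running sums (mod 255):
  after byte 0 (184): sum1=184, sum2=184
  after byte 1 (253): sum1=182, sum2=111
  after byte 2 (236): sum1=163, sum2=19
  after byte 3 (150): sum1=58, sum2=77
  after byte 4 (84): sum1=142, sum2=219
  after byte 5 (47): sum1=189, sum2=153
Checksum = sum2·256 + sum1 = 153·256 + 189 = 39357 = 0x99BD.

99BD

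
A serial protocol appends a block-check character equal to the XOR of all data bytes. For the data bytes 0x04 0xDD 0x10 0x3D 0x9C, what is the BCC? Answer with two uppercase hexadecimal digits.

XOR the bytes together:
  start with 0x04
  0x04 ⊕ 0xDD = 0xD9
  0xD9 ⊕ 0x10 = 0xC9
  0xC9 ⊕ 0x3D = 0xF4
  0xF4 ⊕ 0x9C = 0x68

68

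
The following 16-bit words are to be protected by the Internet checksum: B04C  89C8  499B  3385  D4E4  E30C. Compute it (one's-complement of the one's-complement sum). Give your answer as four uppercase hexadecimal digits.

One's-complement addition (fold any carry out of bit 15 back into bit 0):
  0xB04C + 0x89C8 = 0x13A14 → wrap carry → 0x3A15
  0x3A15 + 0x499B = 0x083B0
  0x83B0 + 0x3385 = 0x0B735
  0xB735 + 0xD4E4 = 0x18C19 → wrap carry → 0x8C1A
  0x8C1A + 0xE30C = 0x16F26 → wrap carry → 0x6F27
One's-complement sum = 0x6F27.
Checksum = ~0x6F27 & 0xFFFF = 0x90D8.

90D8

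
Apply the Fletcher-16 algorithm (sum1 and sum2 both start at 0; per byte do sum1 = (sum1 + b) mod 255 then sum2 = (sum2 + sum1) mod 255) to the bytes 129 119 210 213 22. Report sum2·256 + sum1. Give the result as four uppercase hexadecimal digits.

9FB7

Running sums (mod 255):
  after byte 0 (129): sum1=129, sum2=129
  after byte 1 (119): sum1=248, sum2=122
  after byte 2 (210): sum1=203, sum2=70
  after byte 3 (213): sum1=161, sum2=231
  after byte 4 (22): sum1=183, sum2=159
Checksum = sum2·256 + sum1 = 159·256 + 183 = 40887 = 0x9FB7.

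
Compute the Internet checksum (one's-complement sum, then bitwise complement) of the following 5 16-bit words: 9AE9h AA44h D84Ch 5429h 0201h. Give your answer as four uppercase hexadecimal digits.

8C5A

One's-complement addition (fold any carry out of bit 15 back into bit 0):
  0x9AE9 + 0xAA44 = 0x1452D → wrap carry → 0x452E
  0x452E + 0xD84C = 0x11D7A → wrap carry → 0x1D7B
  0x1D7B + 0x5429 = 0x071A4
  0x71A4 + 0x0201 = 0x073A5
One's-complement sum = 0x73A5.
Checksum = ~0x73A5 & 0xFFFF = 0x8C5A.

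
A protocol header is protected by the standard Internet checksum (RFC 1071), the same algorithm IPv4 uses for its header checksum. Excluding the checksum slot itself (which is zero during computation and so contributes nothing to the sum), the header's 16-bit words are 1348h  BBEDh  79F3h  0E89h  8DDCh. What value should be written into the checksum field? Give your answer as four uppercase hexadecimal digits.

One's-complement addition (fold any carry out of bit 15 back into bit 0):
  0x1348 + 0xBBED = 0x0CF35
  0xCF35 + 0x79F3 = 0x14928 → wrap carry → 0x4929
  0x4929 + 0x0E89 = 0x057B2
  0x57B2 + 0x8DDC = 0x0E58E
One's-complement sum = 0xE58E.
Checksum = ~0xE58E & 0xFFFF = 0x1A71.

1A71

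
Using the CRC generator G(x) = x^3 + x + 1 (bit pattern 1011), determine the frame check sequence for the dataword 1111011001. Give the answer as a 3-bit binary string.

001

Append 3 zeros: 1111011001000. Divide by 1011 (XOR where the leading bit is 1):
  pos 0: 1111 XOR 1011 = 0100
  pos 1: 1000 XOR 1011 = 0011
  pos 3: 1111 XOR 1011 = 0100
  pos 4: 1000 XOR 1011 = 0011
  pos 6: 1101 XOR 1011 = 0110
  pos 7: 1100 XOR 1011 = 0111
  pos 8: 1110 XOR 1011 = 0101
  pos 9: 1010 XOR 1011 = 0001
Remainder (last 3 bits) = 001. This is the CRC / FCS.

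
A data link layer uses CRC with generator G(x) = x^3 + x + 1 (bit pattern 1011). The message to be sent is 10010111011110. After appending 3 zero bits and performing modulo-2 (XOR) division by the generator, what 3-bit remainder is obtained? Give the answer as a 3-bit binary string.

101

Append 3 zeros: 10010111011110000. Divide by 1011 (XOR where the leading bit is 1):
  pos 0: 1001 XOR 1011 = 0010
  pos 2: 1001 XOR 1011 = 0010
  pos 4: 1011 XOR 1011 = 0000
  pos 9: 1111 XOR 1011 = 0100
  pos 10: 1000 XOR 1011 = 0011
  pos 12: 1100 XOR 1011 = 0111
  pos 13: 1110 XOR 1011 = 0101
Remainder (last 3 bits) = 101. This is the CRC / FCS.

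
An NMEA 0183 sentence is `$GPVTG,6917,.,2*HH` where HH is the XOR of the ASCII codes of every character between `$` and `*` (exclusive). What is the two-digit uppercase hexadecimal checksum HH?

XOR the ASCII codes of the payload characters:
  'G' = 0x47 → acc = 0x47
  'P' = 0x50 → acc = 0x17
  'V' = 0x56 → acc = 0x41
  'T' = 0x54 → acc = 0x15
  'G' = 0x47 → acc = 0x52
  ',' = 0x2C → acc = 0x7E
  '6' = 0x36 → acc = 0x48
  '9' = 0x39 → acc = 0x71
  '1' = 0x31 → acc = 0x40
  '7' = 0x37 → acc = 0x77
  ',' = 0x2C → acc = 0x5B
  '.' = 0x2E → acc = 0x75
  ',' = 0x2C → acc = 0x59
  '2' = 0x32 → acc = 0x6B
Checksum = 0x6B.

6B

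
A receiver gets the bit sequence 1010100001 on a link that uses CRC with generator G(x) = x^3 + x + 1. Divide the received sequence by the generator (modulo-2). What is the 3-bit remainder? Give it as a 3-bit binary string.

011

Modulo-2 division of 1010100001 by 1011:
  pos 0: 1010 XOR 1011 = 0001
  pos 3: 1100 XOR 1011 = 0111
  pos 4: 1110 XOR 1011 = 0101
  pos 5: 1010 XOR 1011 = 0001
Remainder = 011 (nonzero — an error is detected).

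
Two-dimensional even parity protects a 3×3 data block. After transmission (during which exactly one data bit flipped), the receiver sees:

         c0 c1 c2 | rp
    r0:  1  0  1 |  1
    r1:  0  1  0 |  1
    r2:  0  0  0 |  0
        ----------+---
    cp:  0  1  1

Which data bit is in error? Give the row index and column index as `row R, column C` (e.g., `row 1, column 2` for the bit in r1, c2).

Recompute each row's even parity and compare to rp:
  r0: data parity 0, sent rp 1 → mismatch
  r1: data parity 1, sent rp 1 → ok
  r2: data parity 0, sent rp 0 → ok
Recompute each column's even parity and compare to cp:
  c0: data parity 1, sent cp 0 → mismatch
  c1: data parity 1, sent cp 1 → ok
  c2: data parity 1, sent cp 1 → ok
Exactly one row (r0) and one column (c0) fail → the flipped bit is at their intersection.

row 0, column 0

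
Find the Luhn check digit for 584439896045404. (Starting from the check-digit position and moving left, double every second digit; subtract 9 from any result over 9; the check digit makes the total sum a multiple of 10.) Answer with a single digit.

Partial digits right→left: 4 0 4 5 4 0 6 9 8 9 3 4 4 8 5
Double every second digit counting from the check-digit position (so the 1st, 3rd, 5th, ... of the partial from the right).
  doubled (with −9 where >9): 8 8 8 3 7 6 8 1 → sum 49
  kept as-is: 0 5 0 9 9 4 8 → sum 35
Total = 49 + 35 = 84.
Check digit = (10 − (84 mod 10)) mod 10 = 6.

6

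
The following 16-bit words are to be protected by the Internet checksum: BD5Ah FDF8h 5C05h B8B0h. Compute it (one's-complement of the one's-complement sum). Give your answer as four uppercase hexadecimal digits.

One's-complement addition (fold any carry out of bit 15 back into bit 0):
  0xBD5A + 0xFDF8 = 0x1BB52 → wrap carry → 0xBB53
  0xBB53 + 0x5C05 = 0x11758 → wrap carry → 0x1759
  0x1759 + 0xB8B0 = 0x0D009
One's-complement sum = 0xD009.
Checksum = ~0xD009 & 0xFFFF = 0x2FF6.

2FF6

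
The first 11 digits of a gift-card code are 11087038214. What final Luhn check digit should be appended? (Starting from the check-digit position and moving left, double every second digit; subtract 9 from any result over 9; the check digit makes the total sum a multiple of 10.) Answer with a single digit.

7

Partial digits right→left: 4 1 2 8 3 0 7 8 0 1 1
Double every second digit counting from the check-digit position (so the 1st, 3rd, 5th, ... of the partial from the right).
  doubled (with −9 where >9): 8 4 6 5 0 2 → sum 25
  kept as-is: 1 8 0 8 1 → sum 18
Total = 25 + 18 = 43.
Check digit = (10 − (43 mod 10)) mod 10 = 7.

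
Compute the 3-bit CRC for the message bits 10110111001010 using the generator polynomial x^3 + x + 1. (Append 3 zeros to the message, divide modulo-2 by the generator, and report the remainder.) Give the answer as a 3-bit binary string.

010

Append 3 zeros: 10110111001010000. Divide by 1011 (XOR where the leading bit is 1):
  pos 0: 1011 XOR 1011 = 0000
  pos 5: 1110 XOR 1011 = 0101
  pos 6: 1010 XOR 1011 = 0001
  pos 9: 1101 XOR 1011 = 0110
  pos 10: 1100 XOR 1011 = 0111
  pos 11: 1110 XOR 1011 = 0101
  pos 12: 1010 XOR 1011 = 0001
Remainder (last 3 bits) = 010. This is the CRC / FCS.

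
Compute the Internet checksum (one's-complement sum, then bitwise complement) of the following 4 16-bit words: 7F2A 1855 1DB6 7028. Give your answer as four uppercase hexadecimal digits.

DAA1

One's-complement addition (fold any carry out of bit 15 back into bit 0):
  0x7F2A + 0x1855 = 0x0977F
  0x977F + 0x1DB6 = 0x0B535
  0xB535 + 0x7028 = 0x1255D → wrap carry → 0x255E
One's-complement sum = 0x255E.
Checksum = ~0x255E & 0xFFFF = 0xDAA1.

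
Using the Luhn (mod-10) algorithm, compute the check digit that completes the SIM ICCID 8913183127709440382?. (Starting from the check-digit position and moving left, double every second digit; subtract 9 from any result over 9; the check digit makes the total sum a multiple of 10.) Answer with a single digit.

7

Partial digits right→left: 2 8 3 0 4 4 9 0 7 7 2 1 3 8 1 3 1 9 8
Double every second digit counting from the check-digit position (so the 1st, 3rd, 5th, ... of the partial from the right).
  doubled (with −9 where >9): 4 6 8 9 5 4 6 2 2 7 → sum 53
  kept as-is: 8 0 4 0 7 1 8 3 9 → sum 40
Total = 53 + 40 = 93.
Check digit = (10 − (93 mod 10)) mod 10 = 7.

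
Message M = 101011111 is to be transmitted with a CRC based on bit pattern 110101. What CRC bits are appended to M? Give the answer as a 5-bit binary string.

Append 5 zeros: 10101111100000. Divide by 110101 (XOR where the leading bit is 1):
  pos 0: 101011 XOR 110101 = 011110
  pos 1: 111101 XOR 110101 = 001000
  pos 3: 100011 XOR 110101 = 010110
  pos 4: 101100 XOR 110101 = 011001
  pos 5: 110010 XOR 110101 = 000111
  pos 8: 111000 XOR 110101 = 001101
Remainder (last 5 bits) = 01101. This is the CRC / FCS.

01101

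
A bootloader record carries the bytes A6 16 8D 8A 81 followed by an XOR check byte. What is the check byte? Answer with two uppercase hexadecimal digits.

36

XOR the bytes together:
  start with 0xA6
  0xA6 ⊕ 0x16 = 0xB0
  0xB0 ⊕ 0x8D = 0x3D
  0x3D ⊕ 0x8A = 0xB7
  0xB7 ⊕ 0x81 = 0x36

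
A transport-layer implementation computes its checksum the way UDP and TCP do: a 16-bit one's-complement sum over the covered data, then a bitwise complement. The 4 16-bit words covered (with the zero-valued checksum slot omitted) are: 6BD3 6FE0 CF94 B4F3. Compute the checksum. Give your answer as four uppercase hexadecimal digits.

9FC3

One's-complement addition (fold any carry out of bit 15 back into bit 0):
  0x6BD3 + 0x6FE0 = 0x0DBB3
  0xDBB3 + 0xCF94 = 0x1AB47 → wrap carry → 0xAB48
  0xAB48 + 0xB4F3 = 0x1603B → wrap carry → 0x603C
One's-complement sum = 0x603C.
Checksum = ~0x603C & 0xFFFF = 0x9FC3.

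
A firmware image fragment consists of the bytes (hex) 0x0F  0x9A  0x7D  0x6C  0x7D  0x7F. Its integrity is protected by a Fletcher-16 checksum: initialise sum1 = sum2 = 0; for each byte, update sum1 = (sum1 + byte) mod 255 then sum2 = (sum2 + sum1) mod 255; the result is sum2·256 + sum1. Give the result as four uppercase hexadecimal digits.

Running sums (mod 255):
  after byte 0 (0x0F): sum1=15, sum2=15
  after byte 1 (0x9A): sum1=169, sum2=184
  after byte 2 (0x7D): sum1=39, sum2=223
  after byte 3 (0x6C): sum1=147, sum2=115
  after byte 4 (0x7D): sum1=17, sum2=132
  after byte 5 (0x7F): sum1=144, sum2=21
Checksum = sum2·256 + sum1 = 21·256 + 144 = 5520 = 0x1590.

1590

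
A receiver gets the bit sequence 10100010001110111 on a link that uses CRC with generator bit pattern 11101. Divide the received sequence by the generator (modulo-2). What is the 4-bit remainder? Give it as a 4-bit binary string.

Modulo-2 division of 10100010001110111 by 11101:
  pos 0: 10100 XOR 11101 = 01001
  pos 1: 10010 XOR 11101 = 01111
  pos 2: 11111 XOR 11101 = 00010
  pos 5: 10000 XOR 11101 = 01101
  pos 6: 11011 XOR 11101 = 00110
  pos 8: 11011 XOR 11101 = 00110
  pos 10: 11001 XOR 11101 = 00100
  pos 12: 10011 XOR 11101 = 01110
Remainder = 1110 (nonzero — an error is detected).

1110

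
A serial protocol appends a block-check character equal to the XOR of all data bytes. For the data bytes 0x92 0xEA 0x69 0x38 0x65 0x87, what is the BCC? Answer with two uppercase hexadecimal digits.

XOR the bytes together:
  start with 0x92
  0x92 ⊕ 0xEA = 0x78
  0x78 ⊕ 0x69 = 0x11
  0x11 ⊕ 0x38 = 0x29
  0x29 ⊕ 0x65 = 0x4C
  0x4C ⊕ 0x87 = 0xCB

CB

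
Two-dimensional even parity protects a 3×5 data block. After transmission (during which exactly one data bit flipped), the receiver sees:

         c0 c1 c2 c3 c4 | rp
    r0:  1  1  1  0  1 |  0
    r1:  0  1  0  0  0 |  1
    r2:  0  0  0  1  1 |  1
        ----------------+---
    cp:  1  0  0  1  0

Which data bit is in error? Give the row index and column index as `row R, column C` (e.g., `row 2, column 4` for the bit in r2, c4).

Recompute each row's even parity and compare to rp:
  r0: data parity 0, sent rp 0 → ok
  r1: data parity 1, sent rp 1 → ok
  r2: data parity 0, sent rp 1 → mismatch
Recompute each column's even parity and compare to cp:
  c0: data parity 1, sent cp 1 → ok
  c1: data parity 0, sent cp 0 → ok
  c2: data parity 1, sent cp 0 → mismatch
  c3: data parity 1, sent cp 1 → ok
  c4: data parity 0, sent cp 0 → ok
Exactly one row (r2) and one column (c2) fail → the flipped bit is at their intersection.

row 2, column 2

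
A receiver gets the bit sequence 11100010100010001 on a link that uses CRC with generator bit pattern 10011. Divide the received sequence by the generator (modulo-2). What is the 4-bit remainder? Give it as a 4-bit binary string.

Modulo-2 division of 11100010100010001 by 10011:
  pos 0: 11100 XOR 10011 = 01111
  pos 1: 11110 XOR 10011 = 01101
  pos 2: 11011 XOR 10011 = 01000
  pos 3: 10000 XOR 10011 = 00011
  pos 6: 11100 XOR 10011 = 01111
  pos 7: 11110 XOR 10011 = 01101
  pos 8: 11011 XOR 10011 = 01000
  pos 9: 10000 XOR 10011 = 00011
  pos 12: 11001 XOR 10011 = 01010
Remainder = 1010 (nonzero — an error is detected).

1010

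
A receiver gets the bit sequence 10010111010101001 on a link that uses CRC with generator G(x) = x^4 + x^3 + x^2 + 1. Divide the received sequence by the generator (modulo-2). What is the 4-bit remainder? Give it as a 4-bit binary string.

0100

Modulo-2 division of 10010111010101001 by 11101:
  pos 0: 10010 XOR 11101 = 01111
  pos 1: 11111 XOR 11101 = 00010
  pos 4: 10110 XOR 11101 = 01011
  pos 5: 10111 XOR 11101 = 01010
  pos 6: 10100 XOR 11101 = 01001
  pos 7: 10011 XOR 11101 = 01110
  pos 8: 11100 XOR 11101 = 00001
  pos 12: 11001 XOR 11101 = 00100
Remainder = 0100 (nonzero — an error is detected).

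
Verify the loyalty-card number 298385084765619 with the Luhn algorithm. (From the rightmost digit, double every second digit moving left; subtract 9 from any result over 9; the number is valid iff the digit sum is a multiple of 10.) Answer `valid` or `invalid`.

From the right, keep odd positions and double even positions (subtract 9 from any doubled value over 9):
  doubled (positions 2,4,...): 2 1 5 7 1 6 9 → sum 31
  kept (positions 1,3,...): 9 6 6 4 0 8 8 2 → sum 43
Total = 74.
74 mod 10 = 4, so the number is invalid.

invalid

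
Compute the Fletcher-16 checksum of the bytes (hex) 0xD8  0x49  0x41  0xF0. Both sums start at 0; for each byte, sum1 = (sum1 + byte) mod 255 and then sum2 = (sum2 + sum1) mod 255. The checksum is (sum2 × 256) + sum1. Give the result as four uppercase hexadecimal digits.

Running sums (mod 255):
  after byte 0 (0xD8): sum1=216, sum2=216
  after byte 1 (0x49): sum1=34, sum2=250
  after byte 2 (0x41): sum1=99, sum2=94
  after byte 3 (0xF0): sum1=84, sum2=178
Checksum = sum2·256 + sum1 = 178·256 + 84 = 45652 = 0xB254.

B254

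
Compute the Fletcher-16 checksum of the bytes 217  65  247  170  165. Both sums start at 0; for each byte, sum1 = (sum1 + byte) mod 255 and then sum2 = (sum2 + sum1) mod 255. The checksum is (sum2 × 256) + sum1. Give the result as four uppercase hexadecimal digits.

Running sums (mod 255):
  after byte 0 (217): sum1=217, sum2=217
  after byte 1 (65): sum1=27, sum2=244
  after byte 2 (247): sum1=19, sum2=8
  after byte 3 (170): sum1=189, sum2=197
  after byte 4 (165): sum1=99, sum2=41
Checksum = sum2·256 + sum1 = 41·256 + 99 = 10595 = 0x2963.

2963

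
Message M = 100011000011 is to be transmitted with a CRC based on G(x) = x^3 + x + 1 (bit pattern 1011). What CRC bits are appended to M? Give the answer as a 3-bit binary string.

Append 3 zeros: 100011000011000. Divide by 1011 (XOR where the leading bit is 1):
  pos 0: 1000 XOR 1011 = 0011
  pos 2: 1111 XOR 1011 = 0100
  pos 3: 1000 XOR 1011 = 0011
  pos 5: 1100 XOR 1011 = 0111
  pos 6: 1110 XOR 1011 = 0101
  pos 7: 1011 XOR 1011 = 0000
  pos 11: 1000 XOR 1011 = 0011
Remainder (last 3 bits) = 011. This is the CRC / FCS.

011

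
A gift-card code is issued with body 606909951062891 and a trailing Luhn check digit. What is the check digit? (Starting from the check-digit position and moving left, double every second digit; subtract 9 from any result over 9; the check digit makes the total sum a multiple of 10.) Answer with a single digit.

7

Partial digits right→left: 1 9 8 2 6 0 1 5 9 9 0 9 6 0 6
Double every second digit counting from the check-digit position (so the 1st, 3rd, 5th, ... of the partial from the right).
  doubled (with −9 where >9): 2 7 3 2 9 0 3 3 → sum 29
  kept as-is: 9 2 0 5 9 9 0 → sum 34
Total = 29 + 34 = 63.
Check digit = (10 − (63 mod 10)) mod 10 = 7.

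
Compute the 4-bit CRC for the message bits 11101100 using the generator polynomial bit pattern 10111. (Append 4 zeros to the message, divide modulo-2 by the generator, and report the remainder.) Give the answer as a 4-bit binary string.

0001

Append 4 zeros: 111011000000. Divide by 10111 (XOR where the leading bit is 1):
  pos 0: 11101 XOR 10111 = 01010
  pos 1: 10101 XOR 10111 = 00010
  pos 4: 10000 XOR 10111 = 00111
  pos 6: 11100 XOR 10111 = 01011
  pos 7: 10110 XOR 10111 = 00001
Remainder (last 4 bits) = 0001. This is the CRC / FCS.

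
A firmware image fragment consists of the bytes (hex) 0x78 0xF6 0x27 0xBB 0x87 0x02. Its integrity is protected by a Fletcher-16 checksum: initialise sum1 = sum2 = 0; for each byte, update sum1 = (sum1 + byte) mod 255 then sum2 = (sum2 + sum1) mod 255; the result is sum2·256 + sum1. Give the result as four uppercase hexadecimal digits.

Running sums (mod 255):
  after byte 0 (0x78): sum1=120, sum2=120
  after byte 1 (0xF6): sum1=111, sum2=231
  after byte 2 (0x27): sum1=150, sum2=126
  after byte 3 (0xBB): sum1=82, sum2=208
  after byte 4 (0x87): sum1=217, sum2=170
  after byte 5 (0x02): sum1=219, sum2=134
Checksum = sum2·256 + sum1 = 134·256 + 219 = 34523 = 0x86DB.

86DB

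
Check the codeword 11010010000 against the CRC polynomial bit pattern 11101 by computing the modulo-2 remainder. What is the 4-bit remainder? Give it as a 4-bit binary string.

Modulo-2 division of 11010010000 by 11101:
  pos 0: 11010 XOR 11101 = 00111
  pos 2: 11101 XOR 11101 = 00000
Remainder = 0000 (zero — the frame passes the CRC check).

0000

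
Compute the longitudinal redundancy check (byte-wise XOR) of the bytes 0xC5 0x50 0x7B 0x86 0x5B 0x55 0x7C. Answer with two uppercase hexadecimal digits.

XOR the bytes together:
  start with 0xC5
  0xC5 ⊕ 0x50 = 0x95
  0x95 ⊕ 0x7B = 0xEE
  0xEE ⊕ 0x86 = 0x68
  0x68 ⊕ 0x5B = 0x33
  0x33 ⊕ 0x55 = 0x66
  0x66 ⊕ 0x7C = 0x1A

1A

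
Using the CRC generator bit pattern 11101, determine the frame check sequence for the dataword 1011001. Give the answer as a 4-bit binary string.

Append 4 zeros: 10110010000. Divide by 11101 (XOR where the leading bit is 1):
  pos 0: 10110 XOR 11101 = 01011
  pos 1: 10110 XOR 11101 = 01011
  pos 2: 10111 XOR 11101 = 01010
  pos 3: 10100 XOR 11101 = 01001
  pos 4: 10010 XOR 11101 = 01111
  pos 5: 11110 XOR 11101 = 00011
Remainder (last 4 bits) = 0110. This is the CRC / FCS.

0110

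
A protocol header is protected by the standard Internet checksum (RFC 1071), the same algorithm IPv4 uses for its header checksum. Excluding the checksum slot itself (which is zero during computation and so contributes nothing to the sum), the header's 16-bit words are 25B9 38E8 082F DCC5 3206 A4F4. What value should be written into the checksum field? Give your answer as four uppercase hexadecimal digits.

E56E

One's-complement addition (fold any carry out of bit 15 back into bit 0):
  0x25B9 + 0x38E8 = 0x05EA1
  0x5EA1 + 0x082F = 0x066D0
  0x66D0 + 0xDCC5 = 0x14395 → wrap carry → 0x4396
  0x4396 + 0x3206 = 0x0759C
  0x759C + 0xA4F4 = 0x11A90 → wrap carry → 0x1A91
One's-complement sum = 0x1A91.
Checksum = ~0x1A91 & 0xFFFF = 0xE56E.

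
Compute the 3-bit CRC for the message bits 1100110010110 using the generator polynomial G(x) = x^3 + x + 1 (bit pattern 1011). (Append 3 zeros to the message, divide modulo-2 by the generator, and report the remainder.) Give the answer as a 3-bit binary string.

110

Append 3 zeros: 1100110010110000. Divide by 1011 (XOR where the leading bit is 1):
  pos 0: 1100 XOR 1011 = 0111
  pos 1: 1111 XOR 1011 = 0100
  pos 2: 1001 XOR 1011 = 0010
  pos 4: 1000 XOR 1011 = 0011
  pos 6: 1110 XOR 1011 = 0101
  pos 7: 1011 XOR 1011 = 0000
  pos 11: 1000 XOR 1011 = 0011
Remainder (last 3 bits) = 110. This is the CRC / FCS.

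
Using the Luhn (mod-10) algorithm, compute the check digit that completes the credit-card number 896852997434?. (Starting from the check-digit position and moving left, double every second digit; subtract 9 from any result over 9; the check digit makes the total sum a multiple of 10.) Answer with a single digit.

Partial digits right→left: 4 3 4 7 9 9 2 5 8 6 9 8
Double every second digit counting from the check-digit position (so the 1st, 3rd, 5th, ... of the partial from the right).
  doubled (with −9 where >9): 8 8 9 4 7 9 → sum 45
  kept as-is: 3 7 9 5 6 8 → sum 38
Total = 45 + 38 = 83.
Check digit = (10 − (83 mod 10)) mod 10 = 7.

7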